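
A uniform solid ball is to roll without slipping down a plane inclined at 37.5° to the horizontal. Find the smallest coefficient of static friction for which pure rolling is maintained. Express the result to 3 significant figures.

μ_min ≈ 0.219

Here I = (2/5)MR², so the shape factor k = I/(MR²) = 0.4.
Translational: Mg sinθ − f = Ma. Rotational about the CM: fR = Iα = kMRa, so f = kMa.
These give a = g sinθ/(1+k) and the required friction f = kMg sinθ/(1+k).
With N = Mg cosθ, the no-slip condition f ≤ μN gives μ_min = f/N = k tanθ/(1+k).
μ_min = 0.4 × tan37.5° / 1.4 ≈ 0.219.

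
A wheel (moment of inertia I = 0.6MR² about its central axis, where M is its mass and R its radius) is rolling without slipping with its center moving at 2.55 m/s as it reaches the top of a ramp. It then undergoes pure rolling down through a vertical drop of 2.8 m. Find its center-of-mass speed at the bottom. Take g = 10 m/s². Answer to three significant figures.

The moment of inertia is 0.6MR², giving k ≡ I/(MR²) = 0.6.
Rolling without slipping gives ω = v/R, so the total kinetic energy is ½Mv² + ½Iω² = ½(1+k)Mv² = (4/5)Mv².
Conserving energy between top and bottom: (4/5)Mv² = (4/5)Mv₀² + Mgh, hence v² = v₀² + 2gh/(1+k).
v = √(2.55² + 2×10×2.8/1.6) = √41.5 ≈ 6.44 m/s.

v ≈ 6.44 m/s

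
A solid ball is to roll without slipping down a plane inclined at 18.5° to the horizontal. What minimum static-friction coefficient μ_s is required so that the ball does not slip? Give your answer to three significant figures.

For this body I = (2/5)MR², i.e. k = I/(MR²) = 0.4.
Newton's second law down the slope: Mg sinθ − f = Ma. The torque equation fR = Iα (with α = a/R) gives f = kMa.
These give a = g sinθ/(1+k) and the required friction f = kMg sinθ/(1+k).
With N = Mg cosθ, the no-slip condition f ≤ μN gives μ_min = f/N = k tanθ/(1+k).
μ_min = 0.4 × tan18.5° / 1.4 ≈ 0.0956.

μ_min ≈ 0.0956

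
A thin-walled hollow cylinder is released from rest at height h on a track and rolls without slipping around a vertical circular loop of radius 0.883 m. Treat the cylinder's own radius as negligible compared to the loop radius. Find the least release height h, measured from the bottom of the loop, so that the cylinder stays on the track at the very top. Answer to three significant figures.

h_min ≈ 2.65 m

For this body I = MR², i.e. k = I/(MR²) = 1.
At the top of the loop, the minimum-contact condition is Mg = Mv_top²/r, so v_top² = gr.
With ω = v/R, the kinetic energy at speed v is ½(1+k)Mv² = Mv².
Energy conservation from release (height h) to the top (height 2r): Mgh = Mg(2r) + M·gr.
Thus h_min = 2r + (1+k)r/2 = r(2 + 2/2) = 0.883 × 3 ≈ 2.65 m.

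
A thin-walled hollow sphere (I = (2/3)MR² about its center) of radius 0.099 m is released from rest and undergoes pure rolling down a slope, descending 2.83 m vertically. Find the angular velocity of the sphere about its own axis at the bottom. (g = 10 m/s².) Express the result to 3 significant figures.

With I = (2/3)MR², the ratio k = I/(MR²) is 2/3.
Pure rolling means v = ωR; then KE = ½Mv² + ½I(v/R)² = ½(1+k)Mv² = (5/6)Mv².
Energy conservation Mgh = ½(1+k)Mv² gives v = √(2gh/(1+k)) = √(2 × 10 × 2.83 / 1.667) = 5.828 m/s.
Then ω = v/R = 5.828 / 0.099 ≈ 58.9 rad/s.

ω ≈ 58.9 rad/s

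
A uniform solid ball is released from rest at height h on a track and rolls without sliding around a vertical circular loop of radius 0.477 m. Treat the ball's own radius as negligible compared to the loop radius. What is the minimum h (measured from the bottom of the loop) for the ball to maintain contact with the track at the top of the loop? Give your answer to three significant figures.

Here I = (2/5)MR², so the shape factor k = I/(MR²) = 0.4.
At the top of the loop, the minimum-contact condition is Mg = Mv_top²/r, so v_top² = gr.
With ω = v/R, the kinetic energy at speed v is ½(1+k)Mv² = (7/10)Mv².
Energy conservation from release (height h) to the top (height 2r): Mgh = Mg(2r) + (7/10)M·gr.
Thus h_min = 2r + (1+k)r/2 = r(2 + 1.4/2) = 0.477 × 2.7 ≈ 1.29 m.

h_min ≈ 1.29 m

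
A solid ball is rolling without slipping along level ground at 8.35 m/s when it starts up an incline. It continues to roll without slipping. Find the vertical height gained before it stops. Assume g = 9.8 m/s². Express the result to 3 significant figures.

h ≈ 4.98 m

Here I = (2/5)MR², so the shape factor k = I/(MR²) = 0.4.
Since it rolls without slipping, ω = v/R and KE = ½Mv² + ½Iω² = ½(1+k)Mv² = (7/10)Mv².
At the top the kinetic energy is zero, so (7/10)Mv₀² = Mgh.
Thus h = (1+k)v₀²/(2g) = 1.4 × 8.35² / (2 × 9.8) ≈ 4.98 m.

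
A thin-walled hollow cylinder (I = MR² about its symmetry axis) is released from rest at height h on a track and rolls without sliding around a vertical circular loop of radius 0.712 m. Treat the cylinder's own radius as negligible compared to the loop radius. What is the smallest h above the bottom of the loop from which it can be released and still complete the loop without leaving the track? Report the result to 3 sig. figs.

The moment of inertia is MR², giving k ≡ I/(MR²) = 1.
At the top, contact is just lost when gravity alone supplies the centripetal force: Mg = Mv_top²/r, i.e. v_top² = gr.
With ω = v/R, the kinetic energy at speed v is ½(1+k)Mv² = Mv².
Energy conservation from release (height h) to the top (height 2r): Mgh = Mg(2r) + M·gr.
Thus h_min = 2r + (1+k)r/2 = r(2 + 2/2) = 0.712 × 3 ≈ 2.14 m.

h_min ≈ 2.14 m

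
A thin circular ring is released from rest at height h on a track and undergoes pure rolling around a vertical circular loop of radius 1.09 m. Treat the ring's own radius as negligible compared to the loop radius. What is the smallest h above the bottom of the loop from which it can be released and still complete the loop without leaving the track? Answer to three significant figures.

The moment of inertia is MR², giving k ≡ I/(MR²) = 1.
At the top of the loop, the minimum-contact condition is Mg = Mv_top²/r, so v_top² = gr.
With ω = v/R, the kinetic energy at speed v is ½(1+k)Mv² = Mv².
Energy conservation from release (height h) to the top (height 2r): Mgh = Mg(2r) + M·gr.
Thus h_min = 2r + (1+k)r/2 = r(2 + 2/2) = 1.09 × 3 ≈ 3.27 m.

h_min ≈ 3.27 m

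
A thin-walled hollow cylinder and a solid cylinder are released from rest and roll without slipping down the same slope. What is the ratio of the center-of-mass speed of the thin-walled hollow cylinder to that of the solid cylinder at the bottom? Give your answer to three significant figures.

Each satisfies Mgh = ½(1+k)Mv² with k = I/(MR²), so v ∝ 1/√(1+k).
For the thin-walled hollow cylinder k = 1; for the solid cylinder k = 0.5.
v₁/v₂ = √((1+k₂)/(1+k₁)) = √(1.5/2) ≈ 0.866.

v_ratio ≈ 0.866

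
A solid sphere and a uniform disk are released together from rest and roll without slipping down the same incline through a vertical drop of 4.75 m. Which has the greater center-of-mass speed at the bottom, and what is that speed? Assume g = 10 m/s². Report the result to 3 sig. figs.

the solid sphere, at v ≈ 8.24 m/s

For rolling without slipping, Mgh = ½(1+k)Mv² where k = I/(MR²), so v = √(2gh/(1+k)).
Solid sphere: k = 0.4, giving v = √(2×10×4.75/1.4) = 8.238 m/s.
Uniform disk: k = 0.5, giving v = √(2×10×4.75/1.5) = 7.958 m/s.
The smaller k wins: the solid sphere, at ≈ 8.24 m/s.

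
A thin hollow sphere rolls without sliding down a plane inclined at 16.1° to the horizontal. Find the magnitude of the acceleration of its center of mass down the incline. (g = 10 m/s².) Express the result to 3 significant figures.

a ≈ 1.66 m/s²

For this body I = (2/3)MR², i.e. k = I/(MR²) = 2/3.
Translational: Mg sinθ − f = Ma. Rotational about the CM: fR = Iα = kMRa, so f = kMa.
Eliminating f: Mg sinθ = (1+k)Ma, so a = g sinθ/(1+k) = 10 × sin16.1° / 1.667 ≈ 1.66 m/s².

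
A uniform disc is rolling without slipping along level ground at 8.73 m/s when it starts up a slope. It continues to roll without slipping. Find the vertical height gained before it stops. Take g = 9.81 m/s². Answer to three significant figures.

h ≈ 5.83 m

For this body I = (1/2)MR², i.e. k = I/(MR²) = 0.5.
Rolling without slipping gives ω = v/R, so the total kinetic energy is ½Mv² + ½Iω² = ½(1+k)Mv² = (3/4)Mv².
All of this converts to potential energy at the highest point: (3/4)Mv₀² = Mgh.
Thus h = (1+k)v₀²/(2g) = 1.5 × 8.73² / (2 × 9.81) ≈ 5.83 m.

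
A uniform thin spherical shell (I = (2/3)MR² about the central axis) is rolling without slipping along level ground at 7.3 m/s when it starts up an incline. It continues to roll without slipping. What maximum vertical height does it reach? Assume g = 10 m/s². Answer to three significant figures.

With I = (2/3)MR², the ratio k = I/(MR²) is 2/3.
Rolling without slipping gives ω = v/R, so the total kinetic energy is ½Mv² + ½Iω² = ½(1+k)Mv² = (5/6)Mv².
All of this converts to potential energy at the highest point: (5/6)Mv₀² = Mgh.
Thus h = (1+k)v₀²/(2g) = 1.667 × 7.3² / (2 × 10) ≈ 4.44 m.

h ≈ 4.44 m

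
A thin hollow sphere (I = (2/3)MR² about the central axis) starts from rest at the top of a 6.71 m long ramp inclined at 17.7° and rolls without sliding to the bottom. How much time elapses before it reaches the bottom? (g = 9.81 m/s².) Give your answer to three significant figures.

Here I = (2/3)MR², so the shape factor k = I/(MR²) = 2/3.
Translational: Mg sinθ − f = Ma. Rotational about the CM: fR = Iα = kMRa, so f = kMa.
Hence a = g sinθ/(1+k) = 9.81×sin17.7°/1.667 = 1.79 m/s².
With constant a from rest, t = √(2L/a) = √(2·6.71/1.79) ≈ 2.74 s.

t ≈ 2.74 s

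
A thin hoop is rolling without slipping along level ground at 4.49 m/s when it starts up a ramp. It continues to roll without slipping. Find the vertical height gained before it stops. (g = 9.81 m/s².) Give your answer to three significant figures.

h ≈ 2.06 m

The moment of inertia is MR², giving k ≡ I/(MR²) = 1.
Pure rolling means v = ωR; then KE = ½Mv² + ½I(v/R)² = ½(1+k)Mv² = Mv².
At the top the kinetic energy is zero, so Mv₀² = Mgh.
Thus h = (1+k)v₀²/(2g) = 2 × 4.49² / (2 × 9.81) ≈ 2.06 m.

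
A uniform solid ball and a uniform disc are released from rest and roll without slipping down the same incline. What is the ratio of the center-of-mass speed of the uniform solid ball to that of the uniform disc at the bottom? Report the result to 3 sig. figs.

v_ratio ≈ 1.04

Each satisfies Mgh = ½(1+k)Mv² with k = I/(MR²), so v ∝ 1/√(1+k).
For the uniform solid ball k = 0.4; for the uniform disc k = 0.5.
v₁/v₂ = √((1+k₂)/(1+k₁)) = √(1.5/1.4) ≈ 1.04.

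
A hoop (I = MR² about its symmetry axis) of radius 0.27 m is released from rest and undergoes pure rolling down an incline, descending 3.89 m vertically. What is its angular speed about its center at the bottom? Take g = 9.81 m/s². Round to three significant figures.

For this body I = MR², i.e. k = I/(MR²) = 1.
Pure rolling means v = ωR; then KE = ½Mv² + ½I(v/R)² = ½(1+k)Mv² = Mv².
Energy conservation Mgh = ½(1+k)Mv² gives v = √(2gh/(1+k)) = √(2 × 9.81 × 3.89 / 2) = 6.177 m/s.
The angular speed follows from ω = v/R = 6.177/0.27 ≈ 22.9 rad/s.

ω ≈ 22.9 rad/s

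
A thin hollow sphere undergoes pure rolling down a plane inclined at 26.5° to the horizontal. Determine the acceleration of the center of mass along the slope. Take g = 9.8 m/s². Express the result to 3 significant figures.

a ≈ 2.62 m/s²

Here I = (2/3)MR², so the shape factor k = I/(MR²) = 2/3.
Translational: Mg sinθ − f = Ma. Rotational about the CM: fR = Iα = kMRa, so f = kMa.
Eliminating f: Mg sinθ = (1+k)Ma, so a = g sinθ/(1+k) = 9.8 × sin26.5° / 1.667 ≈ 2.62 m/s².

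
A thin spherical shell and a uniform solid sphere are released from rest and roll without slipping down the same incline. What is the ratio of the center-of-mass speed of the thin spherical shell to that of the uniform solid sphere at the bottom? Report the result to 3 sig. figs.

Each satisfies Mgh = ½(1+k)Mv² with k = I/(MR²), so v ∝ 1/√(1+k).
For the thin spherical shell k = 2/3; for the uniform solid sphere k = 0.4.
v₁/v₂ = √((1+k₂)/(1+k₁)) = √(1.4/1.667) ≈ 0.917.

v_ratio ≈ 0.917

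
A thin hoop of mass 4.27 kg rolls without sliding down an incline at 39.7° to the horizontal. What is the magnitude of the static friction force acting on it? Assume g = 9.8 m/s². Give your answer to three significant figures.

f ≈ 13.4 N

The moment of inertia is MR², giving k ≡ I/(MR²) = 1.
Along the incline Mg sinθ − f = Ma, and torque about the center fR = Iα = kMR²(a/R) gives f = kMa.
Combining, a = g sinθ/(1+k) and f = kMa = kMg sinθ/(1+k).
f = 1 × 4.27 × 9.8 × sin39.7° / 2 ≈ 13.4 N.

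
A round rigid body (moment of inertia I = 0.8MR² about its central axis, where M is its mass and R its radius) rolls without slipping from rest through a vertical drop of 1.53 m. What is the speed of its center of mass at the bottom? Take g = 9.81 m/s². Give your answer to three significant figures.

v ≈ 4.08 m/s

With I = 0.8MR², the ratio k = I/(MR²) is 0.8.
Rolling without slipping gives ω = v/R, so the total kinetic energy is ½Mv² + ½Iω² = ½(1+k)Mv² = (9/10)Mv².
Setting Mgh = (9/10)Mv² gives v = √(2gh/(1+k)) = √(2·9.81·1.53/1.8) ≈ 4.08 m/s.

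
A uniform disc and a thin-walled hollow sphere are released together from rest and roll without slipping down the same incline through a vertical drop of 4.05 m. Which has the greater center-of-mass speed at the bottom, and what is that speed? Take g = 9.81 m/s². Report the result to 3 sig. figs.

For rolling without slipping, Mgh = ½(1+k)Mv² where k = I/(MR²), so v = √(2gh/(1+k)).
Uniform disc: k = 0.5, giving v = √(2×9.81×4.05/1.5) = 7.278 m/s.
Thin-walled hollow sphere: k = 2/3, giving v = √(2×9.81×4.05/1.667) = 6.905 m/s.
The smaller k wins: the uniform disc, at ≈ 7.28 m/s.

the uniform disc, at v ≈ 7.28 m/s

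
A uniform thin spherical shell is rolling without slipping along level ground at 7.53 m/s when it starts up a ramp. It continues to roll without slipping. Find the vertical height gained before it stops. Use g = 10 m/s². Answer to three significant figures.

For this body I = (2/3)MR², i.e. k = I/(MR²) = 2/3.
The rolling condition ω = v/R makes the rotational term ½I(v/R)² = ½kMv², so KE_total = ½(1+k)Mv² = (5/6)Mv².
All of this converts to potential energy at the highest point: (5/6)Mv₀² = Mgh.
Thus h = (1+k)v₀²/(2g) = 1.667 × 7.53² / (2 × 10) ≈ 4.73 m.

h ≈ 4.73 m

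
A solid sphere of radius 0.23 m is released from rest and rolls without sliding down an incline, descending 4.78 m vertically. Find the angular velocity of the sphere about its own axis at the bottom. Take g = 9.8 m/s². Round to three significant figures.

ω ≈ 35.6 rad/s

For this body I = (2/5)MR², i.e. k = I/(MR²) = 0.4.
Pure rolling means v = ωR; then KE = ½Mv² + ½I(v/R)² = ½(1+k)Mv² = (7/10)Mv².
Energy conservation Mgh = ½(1+k)Mv² gives v = √(2gh/(1+k)) = √(2 × 9.8 × 4.78 / 1.4) = 8.18 m/s.
Then ω = v/R = 8.18 / 0.23 ≈ 35.6 rad/s.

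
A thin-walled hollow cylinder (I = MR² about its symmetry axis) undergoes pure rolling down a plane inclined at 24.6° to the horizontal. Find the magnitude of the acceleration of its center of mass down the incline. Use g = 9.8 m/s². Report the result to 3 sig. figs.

Here I = MR², so the shape factor k = I/(MR²) = 1.
Newton's second law down the slope: Mg sinθ − f = Ma. The torque equation fR = Iα (with α = a/R) gives f = kMa.
Eliminating f: Mg sinθ = (1+k)Ma, so a = g sinθ/(1+k) = 9.8 × sin24.6° / 2 ≈ 2.04 m/s².

a ≈ 2.04 m/s²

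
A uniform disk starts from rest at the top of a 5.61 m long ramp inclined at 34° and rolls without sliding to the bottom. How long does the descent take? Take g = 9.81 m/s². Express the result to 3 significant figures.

t ≈ 1.75 s

The moment of inertia is (1/2)MR², giving k ≡ I/(MR²) = 0.5.
Newton's second law down the slope: Mg sinθ − f = Ma. The torque equation fR = Iα (with α = a/R) gives f = kMa.
Hence a = g sinθ/(1+k) = 9.81×sin34°/1.5 = 3.657 m/s².
Starting from rest, L = ½at², so t = √(2L/a) = √(2×5.61/3.657) ≈ 1.75 s.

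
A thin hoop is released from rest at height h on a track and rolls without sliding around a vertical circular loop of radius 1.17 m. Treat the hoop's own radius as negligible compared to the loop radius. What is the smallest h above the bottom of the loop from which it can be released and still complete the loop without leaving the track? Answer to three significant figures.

h_min ≈ 3.51 m

Here I = MR², so the shape factor k = I/(MR²) = 1.
At the top of the loop, the minimum-contact condition is Mg = Mv_top²/r, so v_top² = gr.
With ω = v/R, the kinetic energy at speed v is ½(1+k)Mv² = Mv².
Energy conservation from release (height h) to the top (height 2r): Mgh = Mg(2r) + M·gr.
Thus h_min = 2r + (1+k)r/2 = r(2 + 2/2) = 1.17 × 3 ≈ 3.51 m.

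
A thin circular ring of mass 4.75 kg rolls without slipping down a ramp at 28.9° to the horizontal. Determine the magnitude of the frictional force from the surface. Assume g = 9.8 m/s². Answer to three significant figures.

f ≈ 11.2 N

Here I = MR², so the shape factor k = I/(MR²) = 1.
Along the incline Mg sinθ − f = Ma, and torque about the center fR = Iα = kMR²(a/R) gives f = kMa.
Combining, a = g sinθ/(1+k) and f = kMa = kMg sinθ/(1+k).
f = 1 × 4.75 × 9.8 × sin28.9° / 2 ≈ 11.2 N.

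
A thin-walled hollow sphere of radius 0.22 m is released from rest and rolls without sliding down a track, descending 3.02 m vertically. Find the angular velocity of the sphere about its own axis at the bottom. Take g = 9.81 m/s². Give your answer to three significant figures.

The moment of inertia is (2/3)MR², giving k ≡ I/(MR²) = 2/3.
Rolling without slipping gives ω = v/R, so the total kinetic energy is ½Mv² + ½Iω² = ½(1+k)Mv² = (5/6)Mv².
Energy conservation Mgh = ½(1+k)Mv² gives v = √(2gh/(1+k)) = √(2 × 9.81 × 3.02 / 1.667) = 5.963 m/s.
The angular speed follows from ω = v/R = 5.963/0.22 ≈ 27.1 rad/s.

ω ≈ 27.1 rad/s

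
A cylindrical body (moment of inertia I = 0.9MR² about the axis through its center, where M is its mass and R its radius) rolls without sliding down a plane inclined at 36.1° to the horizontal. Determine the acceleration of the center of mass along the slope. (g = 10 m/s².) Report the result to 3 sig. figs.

For this body I = 0.9MR², i.e. k = I/(MR²) = 0.9.
Translational: Mg sinθ − f = Ma. Rotational about the CM: fR = Iα = kMRa, so f = kMa.
Eliminating f: Mg sinθ = (1+k)Ma, so a = g sinθ/(1+k) = 10 × sin36.1° / 1.9 ≈ 3.10 m/s².

a ≈ 3.10 m/s²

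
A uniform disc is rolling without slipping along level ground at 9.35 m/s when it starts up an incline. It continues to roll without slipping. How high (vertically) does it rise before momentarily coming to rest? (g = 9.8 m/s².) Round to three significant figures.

The moment of inertia is (1/2)MR², giving k ≡ I/(MR²) = 0.5.
The rolling condition ω = v/R makes the rotational term ½I(v/R)² = ½kMv², so KE_total = ½(1+k)Mv² = (3/4)Mv².
At the top the kinetic energy is zero, so (3/4)Mv₀² = Mgh.
Thus h = (1+k)v₀²/(2g) = 1.5 × 9.35² / (2 × 9.8) ≈ 6.69 m.

h ≈ 6.69 m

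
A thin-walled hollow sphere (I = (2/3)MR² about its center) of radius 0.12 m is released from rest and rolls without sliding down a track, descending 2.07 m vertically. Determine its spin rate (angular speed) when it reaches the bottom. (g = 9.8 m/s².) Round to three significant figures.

With I = (2/3)MR², the ratio k = I/(MR²) is 2/3.
Since it rolls without slipping, ω = v/R and KE = ½Mv² + ½Iω² = ½(1+k)Mv² = (5/6)Mv².
Energy conservation Mgh = ½(1+k)Mv² gives v = √(2gh/(1+k)) = √(2 × 9.8 × 2.07 / 1.667) = 4.934 m/s.
Then ω = v/R = 4.934 / 0.12 ≈ 41.1 rad/s.

ω ≈ 41.1 rad/s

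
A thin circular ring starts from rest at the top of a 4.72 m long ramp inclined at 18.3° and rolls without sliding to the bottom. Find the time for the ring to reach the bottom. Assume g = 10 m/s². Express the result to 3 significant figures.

With I = MR², the ratio k = I/(MR²) is 1.
Along the incline Mg sinθ − f = Ma, and torque about the center fR = Iα = kMR²(a/R) gives f = kMa.
Hence a = g sinθ/(1+k) = 10×sin18.3°/2 = 1.57 m/s².
Starting from rest, L = ½at², so t = √(2L/a) = √(2×4.72/1.57) ≈ 2.45 s.

t ≈ 2.45 s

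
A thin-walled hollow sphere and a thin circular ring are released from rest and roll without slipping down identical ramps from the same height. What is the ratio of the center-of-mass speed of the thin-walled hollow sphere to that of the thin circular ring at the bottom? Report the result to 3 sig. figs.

Each satisfies Mgh = ½(1+k)Mv² with k = I/(MR²), so v ∝ 1/√(1+k).
For the thin-walled hollow sphere k = 2/3; for the thin circular ring k = 1.
v₁/v₂ = √((1+k₂)/(1+k₁)) = √(2/1.667) ≈ 1.10.

v_ratio ≈ 1.10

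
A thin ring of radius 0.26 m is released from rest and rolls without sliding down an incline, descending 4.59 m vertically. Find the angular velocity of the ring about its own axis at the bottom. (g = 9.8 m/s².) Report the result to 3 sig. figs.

The moment of inertia is MR², giving k ≡ I/(MR²) = 1.
Since it rolls without slipping, ω = v/R and KE = ½Mv² + ½Iω² = ½(1+k)Mv² = Mv².
Energy conservation Mgh = ½(1+k)Mv² gives v = √(2gh/(1+k)) = √(2 × 9.8 × 4.59 / 2) = 6.707 m/s.
The angular speed follows from ω = v/R = 6.707/0.26 ≈ 25.8 rad/s.

ω ≈ 25.8 rad/s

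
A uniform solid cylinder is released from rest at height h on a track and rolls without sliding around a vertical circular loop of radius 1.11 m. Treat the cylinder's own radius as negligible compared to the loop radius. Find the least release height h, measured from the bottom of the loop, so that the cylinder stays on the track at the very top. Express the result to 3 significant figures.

h_min ≈ 3.05 m

For this body I = (1/2)MR², i.e. k = I/(MR²) = 0.5.
At the top of the loop, the minimum-contact condition is Mg = Mv_top²/r, so v_top² = gr.
With ω = v/R, the kinetic energy at speed v is ½(1+k)Mv² = (3/4)Mv².
Energy conservation from release (height h) to the top (height 2r): Mgh = Mg(2r) + (3/4)M·gr.
Thus h_min = 2r + (1+k)r/2 = r(2 + 1.5/2) = 1.11 × 2.75 ≈ 3.05 m.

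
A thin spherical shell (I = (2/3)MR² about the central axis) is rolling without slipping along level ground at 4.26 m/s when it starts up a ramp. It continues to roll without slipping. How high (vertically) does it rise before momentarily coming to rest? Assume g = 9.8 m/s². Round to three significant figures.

For this body I = (2/3)MR², i.e. k = I/(MR²) = 2/3.
Since it rolls without slipping, ω = v/R and KE = ½Mv² + ½Iω² = ½(1+k)Mv² = (5/6)Mv².
All of this converts to potential energy at the highest point: (5/6)Mv₀² = Mgh.
Thus h = (1+k)v₀²/(2g) = 1.667 × 4.26² / (2 × 9.8) ≈ 1.54 m.

h ≈ 1.54 m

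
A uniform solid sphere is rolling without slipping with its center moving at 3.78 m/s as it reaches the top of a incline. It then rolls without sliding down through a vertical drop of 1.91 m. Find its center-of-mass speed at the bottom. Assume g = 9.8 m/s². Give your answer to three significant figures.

Here I = (2/5)MR², so the shape factor k = I/(MR²) = 0.4.
The rolling condition ω = v/R makes the rotational term ½I(v/R)² = ½kMv², so KE_total = ½(1+k)Mv² = (7/10)Mv².
Energy conservation: (7/10)Mv₀² + Mgh = (7/10)Mv², so v² = v₀² + 2gh/(1+k).
v = √(3.78² + 2×9.8×1.91/1.4) = √41.03 ≈ 6.41 m/s.

v ≈ 6.41 m/s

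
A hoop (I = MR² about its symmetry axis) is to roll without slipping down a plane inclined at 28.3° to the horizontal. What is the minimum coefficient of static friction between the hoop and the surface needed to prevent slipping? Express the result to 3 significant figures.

Here I = MR², so the shape factor k = I/(MR²) = 1.
Along the incline Mg sinθ − f = Ma, and torque about the center fR = Iα = kMR²(a/R) gives f = kMa.
These give a = g sinθ/(1+k) and the required friction f = kMg sinθ/(1+k).
The normal force is N = Mg cosθ, so μ_min = f/N = k tanθ/(1+k).
μ_min = 1 × tan28.3° / 2 ≈ 0.269.

μ_min ≈ 0.269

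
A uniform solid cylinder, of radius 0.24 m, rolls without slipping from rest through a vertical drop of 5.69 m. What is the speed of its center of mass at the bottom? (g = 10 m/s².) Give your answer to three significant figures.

With I = (1/2)MR², the ratio k = I/(MR²) is 0.5.
The rolling condition ω = v/R makes the rotational term ½I(v/R)² = ½kMv², so KE_total = ½(1+k)Mv² = (3/4)Mv².
Energy conservation: Mgh = (3/4)Mv², so v = √(2gh/(1+k)) = √(2 × 10 × 5.69 / 1.5) ≈ 8.71 m/s.

v ≈ 8.71 m/s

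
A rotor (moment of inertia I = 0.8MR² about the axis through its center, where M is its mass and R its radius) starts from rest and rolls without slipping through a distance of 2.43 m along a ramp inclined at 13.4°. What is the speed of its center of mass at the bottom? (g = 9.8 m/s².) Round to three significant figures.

The moment of inertia is 0.8MR², giving k ≡ I/(MR²) = 0.8.
Pure rolling means v = ωR; then KE = ½Mv² + ½I(v/R)² = ½(1+k)Mv² = (9/10)Mv².
The vertical drop is h = L sinθ = 2.43 × sin13.4° = 0.5631 m.
Setting Mgh = (9/10)Mv² gives v = √(2gh/(1+k)) = √(2·9.8·0.5631/1.8) ≈ 2.48 m/s.

v ≈ 2.48 m/s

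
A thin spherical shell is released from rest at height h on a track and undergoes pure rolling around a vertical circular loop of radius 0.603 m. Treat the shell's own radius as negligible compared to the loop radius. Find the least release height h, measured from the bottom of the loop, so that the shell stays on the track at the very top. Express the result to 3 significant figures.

Here I = (2/3)MR², so the shape factor k = I/(MR²) = 2/3.
At the top of the loop, the minimum-contact condition is Mg = Mv_top²/r, so v_top² = gr.
With ω = v/R, the kinetic energy at speed v is ½(1+k)Mv² = (5/6)Mv².
Energy conservation from release (height h) to the top (height 2r): Mgh = Mg(2r) + (5/6)M·gr.
Thus h_min = 2r + (1+k)r/2 = r(2 + 1.667/2) = 0.603 × 2.833 ≈ 1.71 m.

h_min ≈ 1.71 m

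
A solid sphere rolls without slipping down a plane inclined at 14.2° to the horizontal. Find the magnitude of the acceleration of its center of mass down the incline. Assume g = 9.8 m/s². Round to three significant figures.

With I = (2/5)MR², the ratio k = I/(MR²) is 0.4.
Newton's second law down the slope: Mg sinθ − f = Ma. The torque equation fR = Iα (with α = a/R) gives f = kMa.
Eliminating f: Mg sinθ = (1+k)Ma, so a = g sinθ/(1+k) = 9.8 × sin14.2° / 1.4 ≈ 1.72 m/s².

a ≈ 1.72 m/s²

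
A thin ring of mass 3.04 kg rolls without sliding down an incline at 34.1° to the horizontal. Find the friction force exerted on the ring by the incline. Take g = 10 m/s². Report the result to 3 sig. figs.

The moment of inertia is MR², giving k ≡ I/(MR²) = 1.
Translational: Mg sinθ − f = Ma. Rotational about the CM: fR = Iα = kMRa, so f = kMa.
Combining, a = g sinθ/(1+k) and f = kMa = kMg sinθ/(1+k).
f = 1 × 3.04 × 10 × sin34.1° / 2 ≈ 8.52 N.

f ≈ 8.52 N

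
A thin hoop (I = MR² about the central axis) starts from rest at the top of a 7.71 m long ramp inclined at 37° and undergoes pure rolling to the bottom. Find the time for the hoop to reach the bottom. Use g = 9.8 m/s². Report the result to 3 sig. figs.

With I = MR², the ratio k = I/(MR²) is 1.
Along the incline Mg sinθ − f = Ma, and torque about the center fR = Iα = kMR²(a/R) gives f = kMa.
Hence a = g sinθ/(1+k) = 9.8×sin37°/2 = 2.949 m/s².
Starting from rest, L = ½at², so t = √(2L/a) = √(2×7.71/2.949) ≈ 2.29 s.

t ≈ 2.29 s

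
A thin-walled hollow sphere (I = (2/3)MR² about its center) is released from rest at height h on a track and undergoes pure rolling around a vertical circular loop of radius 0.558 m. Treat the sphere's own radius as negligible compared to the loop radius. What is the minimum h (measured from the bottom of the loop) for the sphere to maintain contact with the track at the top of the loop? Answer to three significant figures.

h_min ≈ 1.58 m

For this body I = (2/3)MR², i.e. k = I/(MR²) = 2/3.
At the top of the loop, the minimum-contact condition is Mg = Mv_top²/r, so v_top² = gr.
With ω = v/R, the kinetic energy at speed v is ½(1+k)Mv² = (5/6)Mv².
Energy conservation from release (height h) to the top (height 2r): Mgh = Mg(2r) + (5/6)M·gr.
Thus h_min = 2r + (1+k)r/2 = r(2 + 1.667/2) = 0.558 × 2.833 ≈ 1.58 m.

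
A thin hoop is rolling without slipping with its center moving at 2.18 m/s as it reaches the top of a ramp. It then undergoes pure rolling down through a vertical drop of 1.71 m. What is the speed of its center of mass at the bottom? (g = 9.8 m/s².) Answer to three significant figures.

v ≈ 4.64 m/s

For this body I = MR², i.e. k = I/(MR²) = 1.
Rolling without slipping gives ω = v/R, so the total kinetic energy is ½Mv² + ½Iω² = ½(1+k)Mv² = Mv².
Conserving energy between top and bottom: Mv² = Mv₀² + Mgh, hence v² = v₀² + 2gh/(1+k).
v = √(2.18² + 2×9.8×1.71/2) = √21.51 ≈ 4.64 m/s.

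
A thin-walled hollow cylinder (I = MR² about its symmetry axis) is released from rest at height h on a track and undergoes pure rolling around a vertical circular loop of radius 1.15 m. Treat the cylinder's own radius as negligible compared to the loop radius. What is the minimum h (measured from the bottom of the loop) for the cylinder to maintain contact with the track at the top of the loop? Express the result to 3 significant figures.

For this body I = MR², i.e. k = I/(MR²) = 1.
At the top, contact is just lost when gravity alone supplies the centripetal force: Mg = Mv_top²/r, i.e. v_top² = gr.
With ω = v/R, the kinetic energy at speed v is ½(1+k)Mv² = Mv².
Energy conservation from release (height h) to the top (height 2r): Mgh = Mg(2r) + M·gr.
Thus h_min = 2r + (1+k)r/2 = r(2 + 2/2) = 1.15 × 3 ≈ 3.45 m.

h_min ≈ 3.45 m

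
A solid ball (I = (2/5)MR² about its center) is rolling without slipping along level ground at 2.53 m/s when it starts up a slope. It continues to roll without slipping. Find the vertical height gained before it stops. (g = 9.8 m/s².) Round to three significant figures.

Here I = (2/5)MR², so the shape factor k = I/(MR²) = 0.4.
Pure rolling means v = ωR; then KE = ½Mv² + ½I(v/R)² = ½(1+k)Mv² = (7/10)Mv².
At the top the kinetic energy is zero, so (7/10)Mv₀² = Mgh.
Thus h = (1+k)v₀²/(2g) = 1.4 × 2.53² / (2 × 9.8) ≈ 0.457 m.

h ≈ 0.457 m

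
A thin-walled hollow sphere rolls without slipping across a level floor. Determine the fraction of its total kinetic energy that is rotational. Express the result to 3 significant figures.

Here I = (2/3)MR², so the shape factor k = I/(MR²) = 2/3.
With ω = v/R, KE_trans = ½Mv² and KE_rot = ½Iω² = ½kMv², so KE_total = ½(1+k)Mv².
The rotational fraction is therefore k/(1+k) = (2/3)/1.667 ≈ 0.400.

fraction ≈ 0.400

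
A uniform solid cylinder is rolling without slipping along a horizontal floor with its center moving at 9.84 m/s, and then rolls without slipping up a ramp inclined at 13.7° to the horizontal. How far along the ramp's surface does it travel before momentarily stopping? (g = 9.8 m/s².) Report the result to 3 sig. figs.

The moment of inertia is (1/2)MR², giving k ≡ I/(MR²) = 0.5.
The rolling condition ω = v/R makes the rotational term ½I(v/R)² = ½kMv², so KE_total = ½(1+k)Mv² = (3/4)Mv².
Setting this equal to Mgh gives the vertical rise h = (1+k)v₀²/(2g) = 1.5×9.84²/(2×9.8) = 7.41 m.
The distance along the slope is d = h/sinθ = 7.41/sin13.7° ≈ 31.3 m.

d ≈ 31.3 m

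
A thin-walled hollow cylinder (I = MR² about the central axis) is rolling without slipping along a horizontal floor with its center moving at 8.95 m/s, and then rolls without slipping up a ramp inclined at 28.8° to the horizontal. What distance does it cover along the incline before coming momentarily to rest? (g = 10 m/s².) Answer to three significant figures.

Here I = MR², so the shape factor k = I/(MR²) = 1.
The rolling condition ω = v/R makes the rotational term ½I(v/R)² = ½kMv², so KE_total = ½(1+k)Mv² = Mv².
Setting this equal to Mgh gives the vertical rise h = (1+k)v₀²/(2g) = 2×8.95²/(2×10) = 8.01 m.
Along the incline, d = h/sinθ = 8.01/sin28.8° ≈ 16.6 m.

d ≈ 16.6 m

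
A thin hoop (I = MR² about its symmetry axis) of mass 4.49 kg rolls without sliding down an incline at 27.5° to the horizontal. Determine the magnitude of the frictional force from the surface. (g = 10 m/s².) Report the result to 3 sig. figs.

For this body I = MR², i.e. k = I/(MR²) = 1.
Translational: Mg sinθ − f = Ma. Rotational about the CM: fR = Iα = kMRa, so f = kMa.
Combining, a = g sinθ/(1+k) and f = kMa = kMg sinθ/(1+k).
f = 1 × 4.49 × 10 × sin27.5° / 2 ≈ 10.4 N.

f ≈ 10.4 N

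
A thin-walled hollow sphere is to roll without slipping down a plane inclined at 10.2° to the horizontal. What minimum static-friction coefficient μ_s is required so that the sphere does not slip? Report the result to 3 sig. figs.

μ_min ≈ 0.0720

Here I = (2/3)MR², so the shape factor k = I/(MR²) = 2/3.
Newton's second law down the slope: Mg sinθ − f = Ma. The torque equation fR = Iα (with α = a/R) gives f = kMa.
These give a = g sinθ/(1+k) and the required friction f = kMg sinθ/(1+k).
With N = Mg cosθ, the no-slip condition f ≤ μN gives μ_min = f/N = k tanθ/(1+k).
μ_min = (2/3) × tan10.2° / 1.667 ≈ 0.0720.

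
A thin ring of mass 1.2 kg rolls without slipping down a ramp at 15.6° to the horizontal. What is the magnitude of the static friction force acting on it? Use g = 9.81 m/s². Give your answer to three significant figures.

The moment of inertia is MR², giving k ≡ I/(MR²) = 1.
Along the incline Mg sinθ − f = Ma, and torque about the center fR = Iα = kMR²(a/R) gives f = kMa.
Combining, a = g sinθ/(1+k) and f = kMa = kMg sinθ/(1+k).
f = 1 × 1.2 × 9.81 × sin15.6° / 2 ≈ 1.58 N.

f ≈ 1.58 N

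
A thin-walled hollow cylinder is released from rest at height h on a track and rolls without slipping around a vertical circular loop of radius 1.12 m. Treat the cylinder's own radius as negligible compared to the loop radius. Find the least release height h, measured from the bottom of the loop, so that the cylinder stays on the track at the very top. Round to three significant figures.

h_min ≈ 3.36 m

Here I = MR², so the shape factor k = I/(MR²) = 1.
At the top of the loop, the minimum-contact condition is Mg = Mv_top²/r, so v_top² = gr.
With ω = v/R, the kinetic energy at speed v is ½(1+k)Mv² = Mv².
Energy conservation from release (height h) to the top (height 2r): Mgh = Mg(2r) + M·gr.
Thus h_min = 2r + (1+k)r/2 = r(2 + 2/2) = 1.12 × 3 ≈ 3.36 m.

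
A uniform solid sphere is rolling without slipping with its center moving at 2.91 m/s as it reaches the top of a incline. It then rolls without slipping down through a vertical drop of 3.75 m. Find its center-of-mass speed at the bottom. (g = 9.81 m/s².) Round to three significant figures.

The moment of inertia is (2/5)MR², giving k ≡ I/(MR²) = 0.4.
Pure rolling means v = ωR; then KE = ½Mv² + ½I(v/R)² = ½(1+k)Mv² = (7/10)Mv².
Energy conservation: (7/10)Mv₀² + Mgh = (7/10)Mv², so v² = v₀² + 2gh/(1+k).
v = √(2.91² + 2×9.81×3.75/1.4) = √61.02 ≈ 7.81 m/s.

v ≈ 7.81 m/s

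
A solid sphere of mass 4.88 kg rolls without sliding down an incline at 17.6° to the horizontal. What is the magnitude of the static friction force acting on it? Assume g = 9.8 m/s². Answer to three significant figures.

Here I = (2/5)MR², so the shape factor k = I/(MR²) = 0.4.
Newton's second law down the slope: Mg sinθ − f = Ma. The torque equation fR = Iα (with α = a/R) gives f = kMa.
Combining, a = g sinθ/(1+k) and f = kMa = kMg sinθ/(1+k).
f = 0.4 × 4.88 × 9.8 × sin17.6° / 1.4 ≈ 4.13 N.

f ≈ 4.13 N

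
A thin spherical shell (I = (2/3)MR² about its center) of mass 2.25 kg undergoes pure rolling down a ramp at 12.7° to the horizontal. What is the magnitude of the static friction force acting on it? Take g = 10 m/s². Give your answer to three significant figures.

f ≈ 1.98 N

The moment of inertia is (2/3)MR², giving k ≡ I/(MR²) = 2/3.
Along the incline Mg sinθ − f = Ma, and torque about the center fR = Iα = kMR²(a/R) gives f = kMa.
Combining, a = g sinθ/(1+k) and f = kMa = kMg sinθ/(1+k).
f = (2/3) × 2.25 × 10 × sin12.7° / 1.667 ≈ 1.98 N.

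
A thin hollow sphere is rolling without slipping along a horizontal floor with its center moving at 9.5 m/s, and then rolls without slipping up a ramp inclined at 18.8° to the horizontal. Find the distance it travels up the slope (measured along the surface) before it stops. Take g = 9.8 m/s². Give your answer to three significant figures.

d ≈ 23.8 m

The moment of inertia is (2/3)MR², giving k ≡ I/(MR²) = 2/3.
Pure rolling means v = ωR; then KE = ½Mv² + ½I(v/R)² = ½(1+k)Mv² = (5/6)Mv².
Setting this equal to Mgh gives the vertical rise h = (1+k)v₀²/(2g) = 1.667×9.5²/(2×9.8) = 7.674 m.
The distance along the slope is d = h/sinθ = 7.674/sin18.8° ≈ 23.8 m.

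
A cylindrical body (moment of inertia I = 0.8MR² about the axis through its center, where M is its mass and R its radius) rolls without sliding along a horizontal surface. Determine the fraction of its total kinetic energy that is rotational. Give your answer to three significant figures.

fraction ≈ 0.444

For this body I = 0.8MR², i.e. k = I/(MR²) = 0.8.
With ω = v/R, KE_trans = ½Mv² and KE_rot = ½Iω² = ½kMv², so KE_total = ½(1+k)Mv².
The rotational fraction is therefore k/(1+k) = 0.8/1.8 ≈ 0.444.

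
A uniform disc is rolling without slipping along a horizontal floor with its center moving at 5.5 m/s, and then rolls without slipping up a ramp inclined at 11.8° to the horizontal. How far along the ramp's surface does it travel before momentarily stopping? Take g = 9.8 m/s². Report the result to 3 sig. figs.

d ≈ 11.3 m

For this body I = (1/2)MR², i.e. k = I/(MR²) = 0.5.
Pure rolling means v = ωR; then KE = ½Mv² + ½I(v/R)² = ½(1+k)Mv² = (3/4)Mv².
Setting this equal to Mgh gives the vertical rise h = (1+k)v₀²/(2g) = 1.5×5.5²/(2×9.8) = 2.315 m.
Along the incline, d = h/sinθ = 2.315/sin11.8° ≈ 11.3 m.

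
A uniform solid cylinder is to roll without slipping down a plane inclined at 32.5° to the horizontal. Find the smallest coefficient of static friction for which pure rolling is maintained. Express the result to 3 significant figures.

Here I = (1/2)MR², so the shape factor k = I/(MR²) = 0.5.
Translational: Mg sinθ − f = Ma. Rotational about the CM: fR = Iα = kMRa, so f = kMa.
These give a = g sinθ/(1+k) and the required friction f = kMg sinθ/(1+k).
With N = Mg cosθ, the no-slip condition f ≤ μN gives μ_min = f/N = k tanθ/(1+k).
μ_min = 0.5 × tan32.5° / 1.5 ≈ 0.212.

μ_min ≈ 0.212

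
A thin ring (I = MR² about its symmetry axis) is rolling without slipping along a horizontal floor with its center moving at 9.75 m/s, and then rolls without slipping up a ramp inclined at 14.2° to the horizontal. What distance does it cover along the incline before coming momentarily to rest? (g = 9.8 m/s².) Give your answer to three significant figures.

d ≈ 39.5 m

The moment of inertia is MR², giving k ≡ I/(MR²) = 1.
Since it rolls without slipping, ω = v/R and KE = ½Mv² + ½Iω² = ½(1+k)Mv² = Mv².
Setting this equal to Mgh gives the vertical rise h = (1+k)v₀²/(2g) = 2×9.75²/(2×9.8) = 9.7 m.
The distance along the slope is d = h/sinθ = 9.7/sin14.2° ≈ 39.5 m.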